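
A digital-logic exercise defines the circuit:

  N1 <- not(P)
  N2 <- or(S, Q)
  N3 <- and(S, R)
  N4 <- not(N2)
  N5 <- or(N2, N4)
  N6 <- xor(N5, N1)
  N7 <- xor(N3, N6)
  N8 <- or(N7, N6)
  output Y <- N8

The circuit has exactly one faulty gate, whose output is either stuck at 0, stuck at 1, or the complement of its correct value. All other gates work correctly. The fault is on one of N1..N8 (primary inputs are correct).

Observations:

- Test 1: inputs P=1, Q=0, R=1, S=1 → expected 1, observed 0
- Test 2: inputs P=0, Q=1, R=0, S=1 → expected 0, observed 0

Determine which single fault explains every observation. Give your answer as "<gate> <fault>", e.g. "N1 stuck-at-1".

Fault-free values for test 1 (P=1, Q=0, R=1, S=1): N1=0, N2=1, N3=1, N4=0, N5=1, N6=1, N7=0, N8=1, giving Y=1. Observed 0.
Test 1: faults giving observed 0 are {N8 stuck-at-0, N8 inverted output}.
Test 2 (P=0, Q=1, R=0, S=1): fault-free N1=1, N2=1, N3=0, N4=0, N5=1, N6=0, N7=0, N8=0 → 0; observed 0. Eliminates N8 inverted output.
Only N8 stuck-at-0 is consistent with every test.

N8 stuck-at-0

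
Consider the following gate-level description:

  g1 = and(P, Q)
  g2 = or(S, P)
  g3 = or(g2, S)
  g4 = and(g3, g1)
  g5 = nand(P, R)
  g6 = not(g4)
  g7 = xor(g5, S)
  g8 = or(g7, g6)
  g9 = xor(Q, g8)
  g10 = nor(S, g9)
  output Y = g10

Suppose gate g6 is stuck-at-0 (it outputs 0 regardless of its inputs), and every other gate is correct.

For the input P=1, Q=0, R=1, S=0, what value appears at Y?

Propagate with g6 forced: g1=0, g2=1, g3=1, g4=0, g5=0, g6=0 [stuck-at-0], g7=0, g8=0, g9=0, g10=1.
So Y = 1. (Without the fault it would be 0.)

1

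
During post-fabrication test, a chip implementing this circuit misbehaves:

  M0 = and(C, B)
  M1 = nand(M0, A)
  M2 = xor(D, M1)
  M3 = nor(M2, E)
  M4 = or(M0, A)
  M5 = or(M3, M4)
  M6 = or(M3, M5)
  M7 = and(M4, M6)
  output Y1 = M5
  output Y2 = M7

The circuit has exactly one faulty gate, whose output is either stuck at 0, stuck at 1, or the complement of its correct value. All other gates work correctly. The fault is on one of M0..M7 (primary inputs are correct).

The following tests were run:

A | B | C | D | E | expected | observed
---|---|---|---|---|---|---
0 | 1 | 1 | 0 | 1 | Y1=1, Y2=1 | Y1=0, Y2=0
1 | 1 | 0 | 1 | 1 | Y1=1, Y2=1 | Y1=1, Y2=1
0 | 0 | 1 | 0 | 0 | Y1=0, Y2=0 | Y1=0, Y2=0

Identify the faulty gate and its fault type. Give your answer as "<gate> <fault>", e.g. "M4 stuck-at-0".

M0 stuck-at-0

Fault-free values for test 1 (A=0, B=1, C=1, D=0, E=1): M0=1, M1=1, M2=1, M3=0, M4=1, M5=1, M6=1, M7=1, giving Y1=1, Y2=1. Observed Y1=0, Y2=0.
Test 1: faults giving observed Y1=0, Y2=0 are {M0 stuck-at-0, M0 inverted output, M4 stuck-at-0, M4 inverted output, M5 stuck-at-0, M5 inverted output}.
Test 2 (A=1, B=1, C=0, D=1, E=1): fault-free M0=0, M1=1, M2=0, M3=0, M4=1, M5=1, M6=1, M7=1 → Y1=1, Y2=1; observed Y1=1, Y2=1. Eliminates M4 stuck-at-0, M4 inverted output, M5 stuck-at-0, M5 inverted output.
Test 3 (A=0, B=0, C=1, D=0, E=0): fault-free M0=0, M1=1, M2=1, M3=0, M4=0, M5=0, M6=0, M7=0 → Y1=0, Y2=0; observed Y1=0, Y2=0. Eliminates M0 inverted output.
Only M0 stuck-at-0 is consistent with every test.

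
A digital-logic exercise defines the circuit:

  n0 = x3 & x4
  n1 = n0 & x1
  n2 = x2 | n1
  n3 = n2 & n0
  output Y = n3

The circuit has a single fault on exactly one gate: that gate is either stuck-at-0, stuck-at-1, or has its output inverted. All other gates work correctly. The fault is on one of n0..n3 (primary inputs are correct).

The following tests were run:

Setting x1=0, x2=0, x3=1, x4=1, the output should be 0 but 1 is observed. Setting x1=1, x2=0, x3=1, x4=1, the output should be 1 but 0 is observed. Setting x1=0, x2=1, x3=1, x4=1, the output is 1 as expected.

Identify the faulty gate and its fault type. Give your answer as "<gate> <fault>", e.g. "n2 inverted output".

n1 inverted output

Fault-free values for test 1 (x1=0, x2=0, x3=1, x4=1): n0=1, n1=0, n2=0, n3=0, giving Y=0. Observed 1.
Test 1: faults giving observed 1 are {n1 stuck-at-1, n1 inverted output, n2 stuck-at-1, n2 inverted output, n3 stuck-at-1, n3 inverted output}.
Test 2 (x1=1, x2=0, x3=1, x4=1): fault-free n0=1, n1=1, n2=1, n3=1 → 1; observed 0. Eliminates n1 stuck-at-1, n2 stuck-at-1, n3 stuck-at-1.
Test 3 (x1=0, x2=1, x3=1, x4=1): fault-free n0=1, n1=0, n2=1, n3=1 → 1; observed 1. Eliminates n2 inverted output, n3 inverted output.
Only n1 inverted output is consistent with every test.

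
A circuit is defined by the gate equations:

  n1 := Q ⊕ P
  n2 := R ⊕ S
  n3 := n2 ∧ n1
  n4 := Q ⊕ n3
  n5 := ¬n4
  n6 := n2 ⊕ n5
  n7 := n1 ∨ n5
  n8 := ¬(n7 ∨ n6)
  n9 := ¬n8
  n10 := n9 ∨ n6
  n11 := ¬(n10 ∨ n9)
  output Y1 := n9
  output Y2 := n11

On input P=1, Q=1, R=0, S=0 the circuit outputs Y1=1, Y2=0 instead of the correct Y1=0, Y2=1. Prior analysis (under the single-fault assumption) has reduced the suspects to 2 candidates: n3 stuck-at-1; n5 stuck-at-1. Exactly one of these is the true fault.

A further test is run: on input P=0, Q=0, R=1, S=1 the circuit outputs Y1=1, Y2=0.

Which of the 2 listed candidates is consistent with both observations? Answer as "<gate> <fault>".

n5 stuck-at-1

Evaluate each candidate on input P=0, Q=0, R=1, S=1:
  n3 stuck-at-1: n1=0, n2=0, n3=1 [stuck-at-1], n4=1, n5=0, n6=0, n7=0, n8=1, n9=0, n10=0, n11=1 → Y1=0, Y2=1 — eliminated
  n5 stuck-at-1: n1=0, n2=0, n3=0, n4=0, n5=1 [stuck-at-1], n6=1, n7=1, n8=0, n9=1, n10=1, n11=0 → Y1=1, Y2=0 — matches
Only n5 stuck-at-1 reproduces the observed Y1=1, Y2=0.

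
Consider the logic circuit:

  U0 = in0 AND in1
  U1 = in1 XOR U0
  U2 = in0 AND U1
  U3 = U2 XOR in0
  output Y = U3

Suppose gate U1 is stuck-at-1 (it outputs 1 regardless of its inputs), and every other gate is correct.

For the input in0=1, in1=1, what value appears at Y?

0

Propagate with U1 forced: U0=1, U1=1 [stuck-at-1], U2=1, U3=0.
So Y = 0. (Without the fault it would be 1.)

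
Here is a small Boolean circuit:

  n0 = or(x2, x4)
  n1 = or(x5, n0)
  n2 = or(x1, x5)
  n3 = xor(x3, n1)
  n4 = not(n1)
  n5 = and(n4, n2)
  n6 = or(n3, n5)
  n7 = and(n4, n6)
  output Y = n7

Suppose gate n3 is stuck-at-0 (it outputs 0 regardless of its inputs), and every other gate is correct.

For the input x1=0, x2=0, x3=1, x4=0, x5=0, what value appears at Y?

0

Propagate with n3 forced: n0=0, n1=0, n2=0, n3=0 [stuck-at-0], n4=1, n5=0, n6=0, n7=0.
So Y = 0. (Without the fault it would be 1.)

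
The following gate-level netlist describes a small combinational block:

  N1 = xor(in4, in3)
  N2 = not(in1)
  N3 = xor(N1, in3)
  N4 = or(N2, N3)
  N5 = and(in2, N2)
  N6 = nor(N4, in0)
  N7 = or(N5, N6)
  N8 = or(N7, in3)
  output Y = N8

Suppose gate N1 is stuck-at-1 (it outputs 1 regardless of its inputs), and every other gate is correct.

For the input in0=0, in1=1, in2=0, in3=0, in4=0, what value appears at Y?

Propagate with N1 forced: N1=1 [stuck-at-1], N2=0, N3=1, N4=1, N5=0, N6=0, N7=0, N8=0.
So Y = 0. (Without the fault it would be 1.)

0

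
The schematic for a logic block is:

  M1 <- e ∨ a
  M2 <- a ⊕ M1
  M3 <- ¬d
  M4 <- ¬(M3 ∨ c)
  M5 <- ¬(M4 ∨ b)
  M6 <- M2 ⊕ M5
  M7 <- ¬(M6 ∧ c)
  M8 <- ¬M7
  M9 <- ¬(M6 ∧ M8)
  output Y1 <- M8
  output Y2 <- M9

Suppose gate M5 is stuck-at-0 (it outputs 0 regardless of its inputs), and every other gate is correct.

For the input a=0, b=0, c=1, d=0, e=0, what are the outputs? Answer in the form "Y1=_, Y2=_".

Y1=0, Y2=1

Propagate with M5 forced: M1=0, M2=0, M3=1, M4=0, M5=0 [stuck-at-0], M6=0, M7=1, M8=0, M9=1.
So the outputs are Y1=0, Y2=1. (Without the fault they would be Y1=1, Y2=0.)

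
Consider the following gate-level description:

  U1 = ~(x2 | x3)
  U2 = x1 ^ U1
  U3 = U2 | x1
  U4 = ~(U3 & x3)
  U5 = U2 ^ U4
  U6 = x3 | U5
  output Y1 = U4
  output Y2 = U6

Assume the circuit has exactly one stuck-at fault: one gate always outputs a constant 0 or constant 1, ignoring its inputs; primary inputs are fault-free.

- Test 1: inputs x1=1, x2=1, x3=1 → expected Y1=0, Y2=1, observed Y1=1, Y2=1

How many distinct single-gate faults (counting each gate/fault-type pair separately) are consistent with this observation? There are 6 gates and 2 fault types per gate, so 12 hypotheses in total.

Fault-free: U1=0, U2=1, U3=1, U4=0, U5=1, U6=1 → Y1=0, Y2=1. Observed Y1=1, Y2=1.
  U1 stuck-at-0: output Y1=0, Y2=1 ✗
  U1 stuck-at-1: output Y1=0, Y2=1 ✗
  U2 stuck-at-0: output Y1=0, Y2=1 ✗
  U2 stuck-at-1: output Y1=0, Y2=1 ✗
  U3 stuck-at-0: output Y1=1, Y2=1 ✓
  U3 stuck-at-1: output Y1=0, Y2=1 ✗
  U4 stuck-at-0: output Y1=0, Y2=1 ✗
  U4 stuck-at-1: output Y1=1, Y2=1 ✓
  U5 stuck-at-0: output Y1=0, Y2=1 ✗
  U5 stuck-at-1: output Y1=0, Y2=1 ✗
  U6 stuck-at-0: output Y1=0, Y2=0 ✗
  U6 stuck-at-1: output Y1=0, Y2=1 ✗
Consistent faults: {U3 stuck-at-0, U4 stuck-at-1} — 2 in all.

2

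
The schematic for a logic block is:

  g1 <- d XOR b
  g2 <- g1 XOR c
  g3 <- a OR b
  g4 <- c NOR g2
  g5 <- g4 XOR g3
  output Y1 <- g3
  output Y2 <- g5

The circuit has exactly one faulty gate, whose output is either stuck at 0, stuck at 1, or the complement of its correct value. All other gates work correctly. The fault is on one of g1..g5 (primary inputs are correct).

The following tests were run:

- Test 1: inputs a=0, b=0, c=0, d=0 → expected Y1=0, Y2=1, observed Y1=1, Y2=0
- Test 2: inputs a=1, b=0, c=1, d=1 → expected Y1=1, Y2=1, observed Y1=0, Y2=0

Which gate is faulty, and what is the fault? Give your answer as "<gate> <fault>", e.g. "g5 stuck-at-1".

Fault-free values for test 1 (a=0, b=0, c=0, d=0): g1=0, g2=0, g3=0, g4=1, g5=1, giving Y1=0, Y2=1. Observed Y1=1, Y2=0.
Test 1: faults giving observed Y1=1, Y2=0 are {g3 stuck-at-1, g3 inverted output}.
Test 2 (a=1, b=0, c=1, d=1): fault-free g1=1, g2=0, g3=1, g4=0, g5=1 → Y1=1, Y2=1; observed Y1=0, Y2=0. Eliminates g3 stuck-at-1.
Only g3 inverted output is consistent with every test.

g3 inverted output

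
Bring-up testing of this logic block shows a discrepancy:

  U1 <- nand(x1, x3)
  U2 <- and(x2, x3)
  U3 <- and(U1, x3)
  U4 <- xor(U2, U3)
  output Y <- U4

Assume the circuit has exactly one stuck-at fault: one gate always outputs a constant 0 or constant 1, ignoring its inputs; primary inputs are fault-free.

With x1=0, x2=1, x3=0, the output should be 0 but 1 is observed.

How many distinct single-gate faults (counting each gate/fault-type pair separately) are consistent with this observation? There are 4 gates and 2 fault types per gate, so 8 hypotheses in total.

Fault-free: U1=1, U2=0, U3=0, U4=0 → 0. Observed 1.
  U1 stuck-at-0: output 0 ✗
  U1 stuck-at-1: output 0 ✗
  U2 stuck-at-0: output 0 ✗
  U2 stuck-at-1: output 1 ✓
  U3 stuck-at-0: output 0 ✗
  U3 stuck-at-1: output 1 ✓
  U4 stuck-at-0: output 0 ✗
  U4 stuck-at-1: output 1 ✓
Consistent faults: {U2 stuck-at-1, U3 stuck-at-1, U4 stuck-at-1} — 3 in all.

3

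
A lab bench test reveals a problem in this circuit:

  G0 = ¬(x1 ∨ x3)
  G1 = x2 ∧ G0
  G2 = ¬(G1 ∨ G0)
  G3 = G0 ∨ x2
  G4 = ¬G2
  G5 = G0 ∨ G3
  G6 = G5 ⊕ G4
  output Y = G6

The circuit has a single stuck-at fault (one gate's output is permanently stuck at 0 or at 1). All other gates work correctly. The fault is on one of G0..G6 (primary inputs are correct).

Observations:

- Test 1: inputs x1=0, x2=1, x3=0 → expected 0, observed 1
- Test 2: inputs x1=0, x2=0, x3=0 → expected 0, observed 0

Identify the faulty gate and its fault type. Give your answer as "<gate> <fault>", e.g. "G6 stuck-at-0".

G0 stuck-at-0

Fault-free values for test 1 (x1=0, x2=1, x3=0): G0=1, G1=1, G2=0, G3=1, G4=1, G5=1, G6=0, giving Y=0. Observed 1.
Test 1: faults giving observed 1 are {G0 stuck-at-0, G2 stuck-at-1, G4 stuck-at-0, G5 stuck-at-0, G6 stuck-at-1}.
Test 2 (x1=0, x2=0, x3=0): fault-free G0=1, G1=0, G2=0, G3=1, G4=1, G5=1, G6=0 → 0; observed 0. Eliminates G2 stuck-at-1, G4 stuck-at-0, G5 stuck-at-0, G6 stuck-at-1.
Only G0 stuck-at-0 is consistent with every test.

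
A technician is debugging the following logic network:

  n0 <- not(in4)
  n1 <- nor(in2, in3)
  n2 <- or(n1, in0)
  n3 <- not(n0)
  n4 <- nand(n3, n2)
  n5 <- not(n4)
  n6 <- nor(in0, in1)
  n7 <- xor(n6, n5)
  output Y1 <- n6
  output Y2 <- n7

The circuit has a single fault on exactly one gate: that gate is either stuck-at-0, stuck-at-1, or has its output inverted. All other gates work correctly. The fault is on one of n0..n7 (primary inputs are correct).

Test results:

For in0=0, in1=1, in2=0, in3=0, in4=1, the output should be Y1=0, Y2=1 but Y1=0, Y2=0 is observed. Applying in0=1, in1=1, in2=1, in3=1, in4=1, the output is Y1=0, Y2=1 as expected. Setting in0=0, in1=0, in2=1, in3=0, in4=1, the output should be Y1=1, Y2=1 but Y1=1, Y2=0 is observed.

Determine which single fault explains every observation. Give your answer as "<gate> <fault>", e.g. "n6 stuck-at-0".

Fault-free values for test 1 (in0=0, in1=1, in2=0, in3=0, in4=1): n0=0, n1=1, n2=1, n3=1, n4=0, n5=1, n6=0, n7=1, giving Y1=0, Y2=1. Observed Y1=0, Y2=0.
Test 1: faults giving observed Y1=0, Y2=0 are {n0 stuck-at-1, n0 inverted output, n1 stuck-at-0, n1 inverted output, n2 stuck-at-0, n2 inverted output, n3 stuck-at-0, n3 inverted output, n4 stuck-at-1, n4 inverted output, n5 stuck-at-0, n5 inverted output, n7 stuck-at-0, n7 inverted output}.
Test 2 (in0=1, in1=1, in2=1, in3=1, in4=1): fault-free n0=0, n1=0, n2=1, n3=1, n4=0, n5=1, n6=0, n7=1 → Y1=0, Y2=1; observed Y1=0, Y2=1. Eliminates n0 stuck-at-1, n0 inverted output, n2 stuck-at-0, n2 inverted output, n3 stuck-at-0, n3 inverted output, n4 stuck-at-1, n4 inverted output, n5 stuck-at-0, n5 inverted output, n7 stuck-at-0, n7 inverted output.
Test 3 (in0=0, in1=0, in2=1, in3=0, in4=1): fault-free n0=0, n1=0, n2=0, n3=1, n4=1, n5=0, n6=1, n7=1 → Y1=1, Y2=1; observed Y1=1, Y2=0. Eliminates n1 stuck-at-0.
Only n1 inverted output is consistent with every test.

n1 inverted output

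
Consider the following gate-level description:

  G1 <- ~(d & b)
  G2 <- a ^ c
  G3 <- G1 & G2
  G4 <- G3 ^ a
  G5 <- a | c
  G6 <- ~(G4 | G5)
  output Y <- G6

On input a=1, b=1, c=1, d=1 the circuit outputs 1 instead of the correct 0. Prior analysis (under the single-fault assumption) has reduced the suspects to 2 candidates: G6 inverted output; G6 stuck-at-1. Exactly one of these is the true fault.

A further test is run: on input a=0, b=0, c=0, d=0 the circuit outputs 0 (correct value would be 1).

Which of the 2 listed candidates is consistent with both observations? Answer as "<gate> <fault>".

G6 inverted output

Evaluate each candidate on input a=0, b=0, c=0, d=0:
  G6 inverted output: G1=1, G2=0, G3=0, G4=0, G5=0, G6=0 [inverted output] → 0 — matches
  G6 stuck-at-1: G1=1, G2=0, G3=0, G4=0, G5=0, G6=1 [stuck-at-1] → 1 — eliminated
Only G6 inverted output reproduces the observed 0.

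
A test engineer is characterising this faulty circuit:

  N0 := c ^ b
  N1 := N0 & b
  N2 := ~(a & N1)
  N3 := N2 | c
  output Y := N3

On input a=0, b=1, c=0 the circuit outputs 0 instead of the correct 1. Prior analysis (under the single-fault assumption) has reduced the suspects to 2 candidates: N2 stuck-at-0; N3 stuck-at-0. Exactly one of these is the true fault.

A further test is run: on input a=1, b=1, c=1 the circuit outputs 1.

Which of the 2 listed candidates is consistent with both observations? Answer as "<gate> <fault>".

Evaluate each candidate on input a=1, b=1, c=1:
  N2 stuck-at-0: N0=0, N1=0, N2=0 [stuck-at-0], N3=1 → 1 — matches
  N3 stuck-at-0: N0=0, N1=0, N2=1, N3=0 [stuck-at-0] → 0 — eliminated
Only N2 stuck-at-0 reproduces the observed 1.

N2 stuck-at-0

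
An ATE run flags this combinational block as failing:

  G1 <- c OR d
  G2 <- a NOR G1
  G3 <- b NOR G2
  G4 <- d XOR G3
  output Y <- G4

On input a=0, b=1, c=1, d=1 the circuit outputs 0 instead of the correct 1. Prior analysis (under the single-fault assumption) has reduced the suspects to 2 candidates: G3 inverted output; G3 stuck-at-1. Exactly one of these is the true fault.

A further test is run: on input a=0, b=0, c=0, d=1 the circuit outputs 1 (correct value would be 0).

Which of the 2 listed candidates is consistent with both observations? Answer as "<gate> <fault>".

G3 inverted output

Evaluate each candidate on input a=0, b=0, c=0, d=1:
  G3 inverted output: G1=1, G2=0, G3=0 [inverted output], G4=1 → 1 — matches
  G3 stuck-at-1: G1=1, G2=0, G3=1 [stuck-at-1], G4=0 → 0 — eliminated
Only G3 inverted output reproduces the observed 1.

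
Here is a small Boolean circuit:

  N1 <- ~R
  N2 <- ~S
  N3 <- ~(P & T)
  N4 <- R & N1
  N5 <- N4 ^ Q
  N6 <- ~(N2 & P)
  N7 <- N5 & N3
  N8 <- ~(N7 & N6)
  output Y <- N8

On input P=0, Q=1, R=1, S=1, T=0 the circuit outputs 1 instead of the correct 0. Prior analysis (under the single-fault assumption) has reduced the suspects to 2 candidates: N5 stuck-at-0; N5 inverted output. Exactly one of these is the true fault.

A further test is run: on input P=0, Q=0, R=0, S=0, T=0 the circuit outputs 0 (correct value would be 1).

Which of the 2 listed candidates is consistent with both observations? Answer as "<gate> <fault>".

Evaluate each candidate on input P=0, Q=0, R=0, S=0, T=0:
  N5 stuck-at-0: N1=1, N2=1, N3=1, N4=0, N5=0 [stuck-at-0], N6=1, N7=0, N8=1 → 1 — eliminated
  N5 inverted output: N1=1, N2=1, N3=1, N4=0, N5=1 [inverted output], N6=1, N7=1, N8=0 → 0 — matches
Only N5 inverted output reproduces the observed 0.

N5 inverted output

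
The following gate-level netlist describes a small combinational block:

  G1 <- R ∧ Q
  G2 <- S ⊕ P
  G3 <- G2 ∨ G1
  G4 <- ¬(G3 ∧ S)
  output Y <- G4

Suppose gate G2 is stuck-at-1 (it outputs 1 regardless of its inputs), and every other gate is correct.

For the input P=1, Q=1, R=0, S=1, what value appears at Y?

0

Propagate with G2 forced: G1=0, G2=1 [stuck-at-1], G3=1, G4=0.
So Y = 0. (Without the fault it would be 1.)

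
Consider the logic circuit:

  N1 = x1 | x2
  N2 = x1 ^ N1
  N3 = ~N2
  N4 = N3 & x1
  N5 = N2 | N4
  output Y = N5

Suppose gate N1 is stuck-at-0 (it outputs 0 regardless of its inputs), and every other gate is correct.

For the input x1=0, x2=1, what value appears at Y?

0

Propagate with N1 forced: N1=0 [stuck-at-0], N2=0, N3=1, N4=0, N5=0.
So Y = 0. (Without the fault it would be 1.)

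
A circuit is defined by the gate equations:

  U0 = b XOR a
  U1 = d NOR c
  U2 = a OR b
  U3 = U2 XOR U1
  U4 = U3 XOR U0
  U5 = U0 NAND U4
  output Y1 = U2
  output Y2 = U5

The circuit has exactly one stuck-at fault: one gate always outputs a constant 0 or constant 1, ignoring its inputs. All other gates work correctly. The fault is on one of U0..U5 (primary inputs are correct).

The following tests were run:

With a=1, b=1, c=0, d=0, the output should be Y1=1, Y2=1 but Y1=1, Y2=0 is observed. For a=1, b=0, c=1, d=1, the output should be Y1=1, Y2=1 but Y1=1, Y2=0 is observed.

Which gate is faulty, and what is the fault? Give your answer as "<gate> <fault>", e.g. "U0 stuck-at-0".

U5 stuck-at-0

Fault-free values for test 1 (a=1, b=1, c=0, d=0): U0=0, U1=1, U2=1, U3=0, U4=0, U5=1, giving Y1=1, Y2=1. Observed Y1=1, Y2=0.
Test 1: faults giving observed Y1=1, Y2=0 are {U0 stuck-at-1, U5 stuck-at-0}.
Test 2 (a=1, b=0, c=1, d=1): fault-free U0=1, U1=0, U2=1, U3=1, U4=0, U5=1 → Y1=1, Y2=1; observed Y1=1, Y2=0. Eliminates U0 stuck-at-1.
Only U5 stuck-at-0 is consistent with every test.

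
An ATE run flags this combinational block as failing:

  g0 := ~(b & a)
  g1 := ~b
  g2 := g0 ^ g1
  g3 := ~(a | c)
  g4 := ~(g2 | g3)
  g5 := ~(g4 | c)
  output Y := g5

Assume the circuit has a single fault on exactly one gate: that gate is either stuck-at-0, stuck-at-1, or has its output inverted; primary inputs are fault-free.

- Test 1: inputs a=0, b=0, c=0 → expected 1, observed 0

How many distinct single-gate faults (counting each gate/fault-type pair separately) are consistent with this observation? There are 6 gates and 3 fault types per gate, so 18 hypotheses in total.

6

Fault-free: g0=1, g1=1, g2=0, g3=1, g4=0, g5=1 → 1. Observed 0.
  g0: none of the 3 fault types match ✗
  g1: none of the 3 fault types match ✗
  g2: none of the 3 fault types match ✗
  g3: stuck-at-0, inverted output ✓; others ✗
  g4: stuck-at-1, inverted output ✓; others ✗
  g5: stuck-at-0, inverted output ✓; others ✗
Consistent faults: {g3 stuck-at-0, g3 inverted output, g4 stuck-at-1, g4 inverted output, g5 stuck-at-0, g5 inverted output} — 6 in all.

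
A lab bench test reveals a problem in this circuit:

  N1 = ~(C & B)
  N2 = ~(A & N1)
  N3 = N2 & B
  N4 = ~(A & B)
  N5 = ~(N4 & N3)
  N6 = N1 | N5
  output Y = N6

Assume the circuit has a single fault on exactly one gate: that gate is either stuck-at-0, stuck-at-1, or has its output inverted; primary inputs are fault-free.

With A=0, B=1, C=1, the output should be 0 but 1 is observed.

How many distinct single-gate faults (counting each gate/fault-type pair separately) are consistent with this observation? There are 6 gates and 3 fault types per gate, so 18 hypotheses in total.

Fault-free: N1=0, N2=1, N3=1, N4=1, N5=0, N6=0 → 0. Observed 1.
  N1: stuck-at-1, inverted output ✓; others ✗
  N2: stuck-at-0, inverted output ✓; others ✗
  N3: stuck-at-0, inverted output ✓; others ✗
  N4: stuck-at-0, inverted output ✓; others ✗
  N5: stuck-at-1, inverted output ✓; others ✗
  N6: stuck-at-1, inverted output ✓; others ✗
Consistent faults: {N1 stuck-at-1, N1 inverted output, N2 stuck-at-0, N2 inverted output, N3 stuck-at-0, N3 inverted output, N4 stuck-at-0, N4 inverted output, N5 stuck-at-1, N5 inverted output, N6 stuck-at-1, N6 inverted output} — 12 in all.

12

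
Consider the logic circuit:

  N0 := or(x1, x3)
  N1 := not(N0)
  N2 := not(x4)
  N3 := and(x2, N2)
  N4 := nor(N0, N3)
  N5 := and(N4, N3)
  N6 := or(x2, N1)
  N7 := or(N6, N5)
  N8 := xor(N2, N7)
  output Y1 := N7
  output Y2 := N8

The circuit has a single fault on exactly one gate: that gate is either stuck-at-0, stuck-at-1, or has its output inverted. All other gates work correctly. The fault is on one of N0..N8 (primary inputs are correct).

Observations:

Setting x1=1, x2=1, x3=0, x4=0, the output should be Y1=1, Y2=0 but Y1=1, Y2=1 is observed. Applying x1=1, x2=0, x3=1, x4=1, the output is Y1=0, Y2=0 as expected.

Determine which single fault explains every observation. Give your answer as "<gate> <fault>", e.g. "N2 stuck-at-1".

Fault-free values for test 1 (x1=1, x2=1, x3=0, x4=0): N0=1, N1=0, N2=1, N3=1, N4=0, N5=0, N6=1, N7=1, N8=0, giving Y1=1, Y2=0. Observed Y1=1, Y2=1.
Test 1: faults giving observed Y1=1, Y2=1 are {N2 stuck-at-0, N2 inverted output, N8 stuck-at-1, N8 inverted output}.
Test 2 (x1=1, x2=0, x3=1, x4=1): fault-free N0=1, N1=0, N2=0, N3=0, N4=0, N5=0, N6=0, N7=0, N8=0 → Y1=0, Y2=0; observed Y1=0, Y2=0. Eliminates N2 inverted output, N8 stuck-at-1, N8 inverted output.
Only N2 stuck-at-0 is consistent with every test.

N2 stuck-at-0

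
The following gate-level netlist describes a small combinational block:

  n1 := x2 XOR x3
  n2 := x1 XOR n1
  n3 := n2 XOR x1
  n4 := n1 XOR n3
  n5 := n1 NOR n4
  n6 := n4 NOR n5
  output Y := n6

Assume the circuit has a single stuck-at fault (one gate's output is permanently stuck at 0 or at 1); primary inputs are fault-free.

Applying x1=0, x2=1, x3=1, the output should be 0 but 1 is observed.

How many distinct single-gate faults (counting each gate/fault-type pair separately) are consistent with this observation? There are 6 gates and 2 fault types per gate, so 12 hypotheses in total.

3

Fault-free: n1=0, n2=0, n3=0, n4=0, n5=1, n6=0 → 0. Observed 1.
  n1 stuck-at-0: output 0 ✗
  n1 stuck-at-1: output 1 ✓
  n2 stuck-at-0: output 0 ✗
  n2 stuck-at-1: output 0 ✗
  n3 stuck-at-0: output 0 ✗
  n3 stuck-at-1: output 0 ✗
  n4 stuck-at-0: output 0 ✗
  n4 stuck-at-1: output 0 ✗
  n5 stuck-at-0: output 1 ✓
  n5 stuck-at-1: output 0 ✗
  n6 stuck-at-0: output 0 ✗
  n6 stuck-at-1: output 1 ✓
Consistent faults: {n1 stuck-at-1, n5 stuck-at-0, n6 stuck-at-1} — 3 in all.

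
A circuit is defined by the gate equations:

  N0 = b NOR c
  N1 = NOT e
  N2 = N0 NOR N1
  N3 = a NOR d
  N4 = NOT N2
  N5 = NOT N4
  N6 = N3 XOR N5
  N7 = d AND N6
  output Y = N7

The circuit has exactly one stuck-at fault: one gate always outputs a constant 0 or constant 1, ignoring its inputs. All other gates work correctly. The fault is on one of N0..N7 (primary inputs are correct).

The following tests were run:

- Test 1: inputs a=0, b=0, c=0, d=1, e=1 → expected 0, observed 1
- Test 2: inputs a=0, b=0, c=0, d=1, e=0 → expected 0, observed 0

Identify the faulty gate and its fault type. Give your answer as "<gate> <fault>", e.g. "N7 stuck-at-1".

N0 stuck-at-0

Fault-free values for test 1 (a=0, b=0, c=0, d=1, e=1): N0=1, N1=0, N2=0, N3=0, N4=1, N5=0, N6=0, N7=0, giving Y=0. Observed 1.
Test 1: faults giving observed 1 are {N0 stuck-at-0, N2 stuck-at-1, N3 stuck-at-1, N4 stuck-at-0, N5 stuck-at-1, N6 stuck-at-1, N7 stuck-at-1}.
Test 2 (a=0, b=0, c=0, d=1, e=0): fault-free N0=1, N1=1, N2=0, N3=0, N4=1, N5=0, N6=0, N7=0 → 0; observed 0. Eliminates N2 stuck-at-1, N3 stuck-at-1, N4 stuck-at-0, N5 stuck-at-1, N6 stuck-at-1, N7 stuck-at-1.
Only N0 stuck-at-0 is consistent with every test.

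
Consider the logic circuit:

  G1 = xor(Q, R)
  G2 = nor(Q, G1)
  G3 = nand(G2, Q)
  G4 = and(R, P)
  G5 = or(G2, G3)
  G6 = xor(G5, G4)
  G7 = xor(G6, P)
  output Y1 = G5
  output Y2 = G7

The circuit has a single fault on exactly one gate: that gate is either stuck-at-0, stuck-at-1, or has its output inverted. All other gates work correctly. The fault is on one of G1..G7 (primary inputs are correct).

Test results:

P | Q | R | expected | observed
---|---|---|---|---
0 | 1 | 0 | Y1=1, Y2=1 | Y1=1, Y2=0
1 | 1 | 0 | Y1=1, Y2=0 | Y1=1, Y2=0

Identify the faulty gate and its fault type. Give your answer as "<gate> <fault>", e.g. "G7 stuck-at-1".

Fault-free values for test 1 (P=0, Q=1, R=0): G1=1, G2=0, G3=1, G4=0, G5=1, G6=1, G7=1, giving Y1=1, Y2=1. Observed Y1=1, Y2=0.
Test 1: faults giving observed Y1=1, Y2=0 are {G4 stuck-at-1, G4 inverted output, G6 stuck-at-0, G6 inverted output, G7 stuck-at-0, G7 inverted output}.
Test 2 (P=1, Q=1, R=0): fault-free G1=1, G2=0, G3=1, G4=0, G5=1, G6=1, G7=0 → Y1=1, Y2=0; observed Y1=1, Y2=0. Eliminates G4 stuck-at-1, G4 inverted output, G6 stuck-at-0, G6 inverted output, G7 inverted output.
Only G7 stuck-at-0 is consistent with every test.

G7 stuck-at-0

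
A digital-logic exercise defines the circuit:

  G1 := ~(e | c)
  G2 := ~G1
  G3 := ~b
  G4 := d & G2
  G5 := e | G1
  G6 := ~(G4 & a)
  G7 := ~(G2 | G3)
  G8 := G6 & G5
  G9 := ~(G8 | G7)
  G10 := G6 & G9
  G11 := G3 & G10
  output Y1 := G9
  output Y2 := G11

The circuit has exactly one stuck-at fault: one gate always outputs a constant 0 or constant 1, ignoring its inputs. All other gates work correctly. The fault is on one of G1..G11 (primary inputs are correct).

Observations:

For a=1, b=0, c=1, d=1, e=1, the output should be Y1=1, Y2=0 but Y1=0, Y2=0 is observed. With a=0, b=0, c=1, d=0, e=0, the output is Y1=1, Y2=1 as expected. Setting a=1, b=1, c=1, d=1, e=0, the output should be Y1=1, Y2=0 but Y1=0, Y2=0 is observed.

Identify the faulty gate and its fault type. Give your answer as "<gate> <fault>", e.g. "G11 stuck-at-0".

G2 stuck-at-0

Fault-free values for test 1 (a=1, b=0, c=1, d=1, e=1): G1=0, G2=1, G3=1, G4=1, G5=1, G6=0, G7=0, G8=0, G9=1, G10=0, G11=0, giving Y1=1, Y2=0. Observed Y1=0, Y2=0.
Test 1: faults giving observed Y1=0, Y2=0 are {G1 stuck-at-1, G2 stuck-at-0, G4 stuck-at-0, G6 stuck-at-1, G7 stuck-at-1, G8 stuck-at-1, G9 stuck-at-0}.
Test 2 (a=0, b=0, c=1, d=0, e=0): fault-free G1=0, G2=1, G3=1, G4=0, G5=0, G6=1, G7=0, G8=0, G9=1, G10=1, G11=1 → Y1=1, Y2=1; observed Y1=1, Y2=1. Eliminates G1 stuck-at-1, G7 stuck-at-1, G8 stuck-at-1, G9 stuck-at-0.
Test 3 (a=1, b=1, c=1, d=1, e=0): fault-free G1=0, G2=1, G3=0, G4=1, G5=0, G6=0, G7=0, G8=0, G9=1, G10=0, G11=0 → Y1=1, Y2=0; observed Y1=0, Y2=0. Eliminates G4 stuck-at-0, G6 stuck-at-1.
Only G2 stuck-at-0 is consistent with every test.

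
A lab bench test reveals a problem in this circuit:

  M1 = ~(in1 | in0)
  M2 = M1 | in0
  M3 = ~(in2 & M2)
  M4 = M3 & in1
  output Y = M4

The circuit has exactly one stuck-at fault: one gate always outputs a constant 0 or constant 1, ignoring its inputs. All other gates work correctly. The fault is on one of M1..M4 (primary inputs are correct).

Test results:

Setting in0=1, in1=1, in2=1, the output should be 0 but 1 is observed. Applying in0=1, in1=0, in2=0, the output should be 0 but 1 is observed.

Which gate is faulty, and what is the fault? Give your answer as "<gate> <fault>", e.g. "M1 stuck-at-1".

M4 stuck-at-1

Fault-free values for test 1 (in0=1, in1=1, in2=1): M1=0, M2=1, M3=0, M4=0, giving Y=0. Observed 1.
Test 1: faults giving observed 1 are {M2 stuck-at-0, M3 stuck-at-1, M4 stuck-at-1}.
Test 2 (in0=1, in1=0, in2=0): fault-free M1=0, M2=1, M3=1, M4=0 → 0; observed 1. Eliminates M2 stuck-at-0, M3 stuck-at-1.
Only M4 stuck-at-1 is consistent with every test.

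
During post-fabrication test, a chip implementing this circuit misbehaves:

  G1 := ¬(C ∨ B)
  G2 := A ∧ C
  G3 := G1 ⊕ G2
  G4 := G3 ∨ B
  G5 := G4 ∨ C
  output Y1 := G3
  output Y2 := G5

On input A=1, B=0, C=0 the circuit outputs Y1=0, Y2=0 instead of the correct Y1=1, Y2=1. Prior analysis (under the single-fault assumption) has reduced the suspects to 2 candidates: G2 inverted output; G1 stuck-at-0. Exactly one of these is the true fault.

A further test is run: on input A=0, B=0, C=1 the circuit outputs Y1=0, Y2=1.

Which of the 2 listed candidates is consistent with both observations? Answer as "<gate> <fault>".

Evaluate each candidate on input A=0, B=0, C=1:
  G2 inverted output: G1=0, G2=1 [inverted output], G3=1, G4=1, G5=1 → Y1=1, Y2=1 — eliminated
  G1 stuck-at-0: G1=0 [stuck-at-0], G2=0, G3=0, G4=0, G5=1 → Y1=0, Y2=1 — matches
Only G1 stuck-at-0 reproduces the observed Y1=0, Y2=1.

G1 stuck-at-0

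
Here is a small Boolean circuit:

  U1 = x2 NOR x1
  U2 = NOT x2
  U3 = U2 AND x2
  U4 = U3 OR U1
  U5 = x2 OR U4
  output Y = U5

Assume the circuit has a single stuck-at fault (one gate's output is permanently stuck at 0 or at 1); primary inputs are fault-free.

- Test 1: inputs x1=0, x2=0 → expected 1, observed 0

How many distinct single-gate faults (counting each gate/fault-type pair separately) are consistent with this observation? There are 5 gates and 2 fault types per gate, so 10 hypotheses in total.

Fault-free: U1=1, U2=1, U3=0, U4=1, U5=1 → 1. Observed 0.
  U1 stuck-at-0: output 0 ✓
  U1 stuck-at-1: output 1 ✗
  U2 stuck-at-0: output 1 ✗
  U2 stuck-at-1: output 1 ✗
  U3 stuck-at-0: output 1 ✗
  U3 stuck-at-1: output 1 ✗
  U4 stuck-at-0: output 0 ✓
  U4 stuck-at-1: output 1 ✗
  U5 stuck-at-0: output 0 ✓
  U5 stuck-at-1: output 1 ✗
Consistent faults: {U1 stuck-at-0, U4 stuck-at-0, U5 stuck-at-0} — 3 in all.

3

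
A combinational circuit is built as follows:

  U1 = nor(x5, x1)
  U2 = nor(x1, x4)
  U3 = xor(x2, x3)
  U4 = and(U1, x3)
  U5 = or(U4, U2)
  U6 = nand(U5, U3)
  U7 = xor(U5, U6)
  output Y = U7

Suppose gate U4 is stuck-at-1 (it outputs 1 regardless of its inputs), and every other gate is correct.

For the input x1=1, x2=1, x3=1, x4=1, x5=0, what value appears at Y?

0

Propagate with U4 forced: U1=0, U2=0, U3=0, U4=1 [stuck-at-1], U5=1, U6=1, U7=0.
So Y = 0. (Without the fault it would be 1.)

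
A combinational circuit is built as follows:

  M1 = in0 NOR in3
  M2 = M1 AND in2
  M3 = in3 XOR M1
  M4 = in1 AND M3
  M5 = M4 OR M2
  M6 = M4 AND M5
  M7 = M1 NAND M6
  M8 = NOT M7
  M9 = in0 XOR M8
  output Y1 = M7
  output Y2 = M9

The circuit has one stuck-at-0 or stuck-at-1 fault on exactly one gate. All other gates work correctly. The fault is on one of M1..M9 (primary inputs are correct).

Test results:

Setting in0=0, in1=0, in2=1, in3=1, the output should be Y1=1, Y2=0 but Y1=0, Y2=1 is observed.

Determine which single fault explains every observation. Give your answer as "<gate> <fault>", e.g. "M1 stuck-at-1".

Fault-free values for test 1 (in0=0, in1=0, in2=1, in3=1): M1=0, M2=0, M3=1, M4=0, M5=0, M6=0, M7=1, M8=0, M9=0, giving Y1=1, Y2=0. Observed Y1=0, Y2=1.
Test 1: faults giving observed Y1=0, Y2=1 are {M7 stuck-at-0}.
Only M7 stuck-at-0 is consistent with every test.

M7 stuck-at-0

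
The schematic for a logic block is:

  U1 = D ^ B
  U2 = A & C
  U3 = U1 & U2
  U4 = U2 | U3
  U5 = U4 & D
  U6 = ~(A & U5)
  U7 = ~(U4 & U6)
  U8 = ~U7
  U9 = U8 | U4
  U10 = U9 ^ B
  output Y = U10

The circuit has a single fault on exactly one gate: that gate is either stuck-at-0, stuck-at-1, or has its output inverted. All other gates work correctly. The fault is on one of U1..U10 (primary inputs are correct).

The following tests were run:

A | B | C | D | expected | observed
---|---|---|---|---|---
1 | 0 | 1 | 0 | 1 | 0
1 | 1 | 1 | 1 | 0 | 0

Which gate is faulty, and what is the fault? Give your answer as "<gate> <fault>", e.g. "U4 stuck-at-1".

U10 stuck-at-0

Fault-free values for test 1 (A=1, B=0, C=1, D=0): U1=0, U2=1, U3=0, U4=1, U5=0, U6=1, U7=0, U8=1, U9=1, U10=1, giving Y=1. Observed 0.
Test 1: faults giving observed 0 are {U2 stuck-at-0, U2 inverted output, U4 stuck-at-0, U4 inverted output, U9 stuck-at-0, U9 inverted output, U10 stuck-at-0, U10 inverted output}.
Test 2 (A=1, B=1, C=1, D=1): fault-free U1=0, U2=1, U3=0, U4=1, U5=1, U6=0, U7=1, U8=0, U9=1, U10=0 → 0; observed 0. Eliminates U2 stuck-at-0, U2 inverted output, U4 stuck-at-0, U4 inverted output, U9 stuck-at-0, U9 inverted output, U10 inverted output.
Only U10 stuck-at-0 is consistent with every test.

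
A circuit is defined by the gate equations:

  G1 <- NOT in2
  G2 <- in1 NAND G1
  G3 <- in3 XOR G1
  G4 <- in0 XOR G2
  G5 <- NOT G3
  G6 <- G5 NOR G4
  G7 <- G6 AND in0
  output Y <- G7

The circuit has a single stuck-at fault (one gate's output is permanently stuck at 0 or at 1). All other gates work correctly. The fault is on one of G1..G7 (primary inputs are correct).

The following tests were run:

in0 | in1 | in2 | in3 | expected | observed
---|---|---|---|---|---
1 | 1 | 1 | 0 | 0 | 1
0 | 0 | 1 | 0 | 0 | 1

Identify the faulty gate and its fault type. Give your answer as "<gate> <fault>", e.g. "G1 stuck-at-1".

G7 stuck-at-1

Fault-free values for test 1 (in0=1, in1=1, in2=1, in3=0): G1=0, G2=1, G3=0, G4=0, G5=1, G6=0, G7=0, giving Y=0. Observed 1.
Test 1: faults giving observed 1 are {G3 stuck-at-1, G5 stuck-at-0, G6 stuck-at-1, G7 stuck-at-1}.
Test 2 (in0=0, in1=0, in2=1, in3=0): fault-free G1=0, G2=1, G3=0, G4=1, G5=1, G6=0, G7=0 → 0; observed 1. Eliminates G3 stuck-at-1, G5 stuck-at-0, G6 stuck-at-1.
Only G7 stuck-at-1 is consistent with every test.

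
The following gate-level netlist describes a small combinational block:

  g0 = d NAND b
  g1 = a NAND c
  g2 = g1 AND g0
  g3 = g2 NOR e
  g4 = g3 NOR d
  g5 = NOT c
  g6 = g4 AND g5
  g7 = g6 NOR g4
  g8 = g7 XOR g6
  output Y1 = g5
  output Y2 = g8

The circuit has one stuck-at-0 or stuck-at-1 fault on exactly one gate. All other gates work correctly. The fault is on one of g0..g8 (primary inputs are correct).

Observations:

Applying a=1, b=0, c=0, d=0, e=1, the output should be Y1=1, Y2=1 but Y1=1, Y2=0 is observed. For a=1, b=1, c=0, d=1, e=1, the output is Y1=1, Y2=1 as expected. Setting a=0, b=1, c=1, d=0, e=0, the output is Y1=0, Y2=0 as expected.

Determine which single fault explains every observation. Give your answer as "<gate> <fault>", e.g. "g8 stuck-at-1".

Fault-free values for test 1 (a=1, b=0, c=0, d=0, e=1): g0=1, g1=1, g2=1, g3=0, g4=1, g5=1, g6=1, g7=0, g8=1, giving Y1=1, Y2=1. Observed Y1=1, Y2=0.
Test 1: faults giving observed Y1=1, Y2=0 are {g6 stuck-at-0, g7 stuck-at-1, g8 stuck-at-0}.
Test 2 (a=1, b=1, c=0, d=1, e=1): fault-free g0=0, g1=1, g2=0, g3=0, g4=0, g5=1, g6=0, g7=1, g8=1 → Y1=1, Y2=1; observed Y1=1, Y2=1. Eliminates g8 stuck-at-0.
Test 3 (a=0, b=1, c=1, d=0, e=0): fault-free g0=1, g1=1, g2=1, g3=0, g4=1, g5=0, g6=0, g7=0, g8=0 → Y1=0, Y2=0; observed Y1=0, Y2=0. Eliminates g7 stuck-at-1.
Only g6 stuck-at-0 is consistent with every test.

g6 stuck-at-0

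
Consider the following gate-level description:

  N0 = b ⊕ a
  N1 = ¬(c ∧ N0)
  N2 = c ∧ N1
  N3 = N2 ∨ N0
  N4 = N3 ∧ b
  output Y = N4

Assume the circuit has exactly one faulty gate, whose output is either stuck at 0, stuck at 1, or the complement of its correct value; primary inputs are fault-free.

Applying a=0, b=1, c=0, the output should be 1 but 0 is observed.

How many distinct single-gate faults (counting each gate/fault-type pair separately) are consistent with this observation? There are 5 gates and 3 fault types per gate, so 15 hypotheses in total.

6

Fault-free: N0=1, N1=1, N2=0, N3=1, N4=1 → 1. Observed 0.
  N0: stuck-at-0, inverted output ✓; others ✗
  N1: none of the 3 fault types match ✗
  N2: none of the 3 fault types match ✗
  N3: stuck-at-0, inverted output ✓; others ✗
  N4: stuck-at-0, inverted output ✓; others ✗
Consistent faults: {N0 stuck-at-0, N0 inverted output, N3 stuck-at-0, N3 inverted output, N4 stuck-at-0, N4 inverted output} — 6 in all.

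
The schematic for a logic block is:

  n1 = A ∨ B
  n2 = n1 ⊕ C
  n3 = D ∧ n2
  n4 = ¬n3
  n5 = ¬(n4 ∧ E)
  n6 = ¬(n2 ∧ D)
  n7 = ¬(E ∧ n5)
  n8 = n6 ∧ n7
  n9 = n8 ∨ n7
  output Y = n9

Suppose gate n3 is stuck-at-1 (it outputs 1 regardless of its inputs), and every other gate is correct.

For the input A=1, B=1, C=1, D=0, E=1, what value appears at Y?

0

Propagate with n3 forced: n1=1, n2=0, n3=1 [stuck-at-1], n4=0, n5=1, n6=1, n7=0, n8=0, n9=0.
So Y = 0. (Without the fault it would be 1.)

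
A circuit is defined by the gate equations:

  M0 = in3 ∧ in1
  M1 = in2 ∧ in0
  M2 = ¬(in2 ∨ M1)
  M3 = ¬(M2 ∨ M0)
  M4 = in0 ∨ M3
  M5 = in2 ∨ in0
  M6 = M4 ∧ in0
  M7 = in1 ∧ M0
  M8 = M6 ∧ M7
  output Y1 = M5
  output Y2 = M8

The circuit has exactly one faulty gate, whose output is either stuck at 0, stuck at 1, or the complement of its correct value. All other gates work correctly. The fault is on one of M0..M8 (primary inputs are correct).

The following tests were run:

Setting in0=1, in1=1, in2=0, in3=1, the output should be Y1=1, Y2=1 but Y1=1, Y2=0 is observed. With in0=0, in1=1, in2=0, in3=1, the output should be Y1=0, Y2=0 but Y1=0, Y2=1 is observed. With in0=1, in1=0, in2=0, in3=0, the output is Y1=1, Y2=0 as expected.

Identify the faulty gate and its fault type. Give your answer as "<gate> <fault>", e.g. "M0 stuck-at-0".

Fault-free values for test 1 (in0=1, in1=1, in2=0, in3=1): M0=1, M1=0, M2=1, M3=0, M4=1, M5=1, M6=1, M7=1, M8=1, giving Y1=1, Y2=1. Observed Y1=1, Y2=0.
Test 1: faults giving observed Y1=1, Y2=0 are {M0 stuck-at-0, M0 inverted output, M4 stuck-at-0, M4 inverted output, M6 stuck-at-0, M6 inverted output, M7 stuck-at-0, M7 inverted output, M8 stuck-at-0, M8 inverted output}.
Test 2 (in0=0, in1=1, in2=0, in3=1): fault-free M0=1, M1=0, M2=1, M3=0, M4=0, M5=0, M6=0, M7=1, M8=0 → Y1=0, Y2=0; observed Y1=0, Y2=1. Eliminates M0 stuck-at-0, M0 inverted output, M4 stuck-at-0, M4 inverted output, M6 stuck-at-0, M7 stuck-at-0, M7 inverted output, M8 stuck-at-0.
Test 3 (in0=1, in1=0, in2=0, in3=0): fault-free M0=0, M1=0, M2=1, M3=0, M4=1, M5=1, M6=1, M7=0, M8=0 → Y1=1, Y2=0; observed Y1=1, Y2=0. Eliminates M8 inverted output.
Only M6 inverted output is consistent with every test.

M6 inverted output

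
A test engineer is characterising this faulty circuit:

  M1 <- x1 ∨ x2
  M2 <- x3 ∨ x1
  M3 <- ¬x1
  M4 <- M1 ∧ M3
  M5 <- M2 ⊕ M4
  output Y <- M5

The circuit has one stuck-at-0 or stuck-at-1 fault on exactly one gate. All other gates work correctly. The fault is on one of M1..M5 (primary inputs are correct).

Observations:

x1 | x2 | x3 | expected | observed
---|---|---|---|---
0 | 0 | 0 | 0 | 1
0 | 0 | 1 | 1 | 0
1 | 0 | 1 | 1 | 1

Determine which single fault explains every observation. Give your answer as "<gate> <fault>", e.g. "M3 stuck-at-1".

M1 stuck-at-1

Fault-free values for test 1 (x1=0, x2=0, x3=0): M1=0, M2=0, M3=1, M4=0, M5=0, giving Y=0. Observed 1.
Test 1: faults giving observed 1 are {M1 stuck-at-1, M2 stuck-at-1, M4 stuck-at-1, M5 stuck-at-1}.
Test 2 (x1=0, x2=0, x3=1): fault-free M1=0, M2=1, M3=1, M4=0, M5=1 → 1; observed 0. Eliminates M2 stuck-at-1, M5 stuck-at-1.
Test 3 (x1=1, x2=0, x3=1): fault-free M1=1, M2=1, M3=0, M4=0, M5=1 → 1; observed 1. Eliminates M4 stuck-at-1.
Only M1 stuck-at-1 is consistent with every test.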